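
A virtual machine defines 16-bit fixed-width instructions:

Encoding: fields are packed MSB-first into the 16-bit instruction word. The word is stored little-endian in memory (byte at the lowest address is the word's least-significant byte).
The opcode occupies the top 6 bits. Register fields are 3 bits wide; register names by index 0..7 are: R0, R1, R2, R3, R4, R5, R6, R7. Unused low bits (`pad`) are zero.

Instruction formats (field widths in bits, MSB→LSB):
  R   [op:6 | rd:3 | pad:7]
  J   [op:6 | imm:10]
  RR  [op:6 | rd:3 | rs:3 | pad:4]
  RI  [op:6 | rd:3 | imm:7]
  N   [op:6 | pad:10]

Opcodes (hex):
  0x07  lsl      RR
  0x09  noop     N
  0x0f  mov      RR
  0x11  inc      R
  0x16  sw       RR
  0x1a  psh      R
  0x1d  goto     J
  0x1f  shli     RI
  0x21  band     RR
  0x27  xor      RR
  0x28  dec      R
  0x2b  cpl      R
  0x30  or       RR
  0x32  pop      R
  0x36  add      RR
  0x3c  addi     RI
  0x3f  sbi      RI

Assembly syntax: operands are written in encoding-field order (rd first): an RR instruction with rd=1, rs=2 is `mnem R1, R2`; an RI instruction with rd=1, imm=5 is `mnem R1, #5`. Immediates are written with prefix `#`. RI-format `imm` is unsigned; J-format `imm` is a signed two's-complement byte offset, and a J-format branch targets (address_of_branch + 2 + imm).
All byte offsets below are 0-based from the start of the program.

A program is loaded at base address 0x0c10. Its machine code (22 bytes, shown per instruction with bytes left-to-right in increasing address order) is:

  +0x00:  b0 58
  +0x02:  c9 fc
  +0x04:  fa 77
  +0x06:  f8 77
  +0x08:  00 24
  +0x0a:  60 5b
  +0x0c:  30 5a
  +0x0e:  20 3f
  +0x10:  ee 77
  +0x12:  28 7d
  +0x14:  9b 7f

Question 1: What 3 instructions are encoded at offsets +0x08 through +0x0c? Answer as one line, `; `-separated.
+0x08: 00 24 ⇒ word 0x2400 (little)
  op=0x2400>>10=0x9 ⇒ noop (N)
+0x0a: 60 5b ⇒ word 0x5b60 (little)
  op=0x5b60>>10=0x16 ⇒ sw (RR)
  rd: (w>>7)&0x7=0x6 → R6
  rs: (w>>4)&0x7=0x6 → R6
+0x0c: 30 5a ⇒ word 0x5a30 (little)
  op=0x5a30>>10=0x16 ⇒ sw (RR)
  rd: (w>>7)&0x7=0x4 → R4
  rs: (w>>4)&0x7=0x3 → R3

noop; sw R6, R6; sw R4, R3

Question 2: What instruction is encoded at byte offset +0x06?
goto #-8

off 0x06: read f8 77 as little → 0x77f8
  top 6b → 0x1d → goto [J]
  imm: (w>>0)&0x3ff=0x3f8 (s10→-8) → #-8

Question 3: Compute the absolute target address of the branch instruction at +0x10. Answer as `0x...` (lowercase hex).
0x0c10

+0x10: ee 77 ⇒ word 0x77ee (little)
  op=0x77ee>>10=0x1d ⇒ goto (J)
  imm@[9:0]=0x3ee (s10→-18) ⇒ #-18
  target = base 0x0c10 + off 0x10 + 2 + imm -18 = 0x0c10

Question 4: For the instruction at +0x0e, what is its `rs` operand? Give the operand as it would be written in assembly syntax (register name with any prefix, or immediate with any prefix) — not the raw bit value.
+0x0e: 20 3f ⇒ word 0x3f20 (little)
  top 6b → 0xf → mov [RR]
  [9:7] rd=6 = R6
  [6:4] rs=2 = R2

R2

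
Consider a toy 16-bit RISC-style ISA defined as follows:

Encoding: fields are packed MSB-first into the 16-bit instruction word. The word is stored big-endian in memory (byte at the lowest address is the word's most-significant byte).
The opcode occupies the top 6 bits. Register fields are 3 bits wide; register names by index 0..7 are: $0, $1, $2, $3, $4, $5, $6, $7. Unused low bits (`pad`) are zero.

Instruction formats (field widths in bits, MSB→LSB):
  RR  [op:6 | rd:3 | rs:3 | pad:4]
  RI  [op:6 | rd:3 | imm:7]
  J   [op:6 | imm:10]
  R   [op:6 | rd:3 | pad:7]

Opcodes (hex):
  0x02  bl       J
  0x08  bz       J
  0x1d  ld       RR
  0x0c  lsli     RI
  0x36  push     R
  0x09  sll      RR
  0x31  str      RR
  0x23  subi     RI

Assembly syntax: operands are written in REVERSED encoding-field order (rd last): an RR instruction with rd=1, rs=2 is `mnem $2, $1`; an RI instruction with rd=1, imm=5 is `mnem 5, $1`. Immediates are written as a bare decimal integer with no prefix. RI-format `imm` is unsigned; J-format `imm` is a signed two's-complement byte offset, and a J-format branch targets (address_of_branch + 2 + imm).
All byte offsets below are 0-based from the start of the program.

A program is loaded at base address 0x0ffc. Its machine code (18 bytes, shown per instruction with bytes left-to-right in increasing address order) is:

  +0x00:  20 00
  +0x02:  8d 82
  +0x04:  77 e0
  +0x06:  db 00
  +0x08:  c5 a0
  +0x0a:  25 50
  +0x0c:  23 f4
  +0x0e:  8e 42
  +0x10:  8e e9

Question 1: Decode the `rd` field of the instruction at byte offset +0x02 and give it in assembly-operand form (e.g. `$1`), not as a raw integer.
$3

+0x02: 8d 82 ⇒ word 0x8d82 (big)
  top 6b → 0x23 → subi [RI]
  [9:7] rd=3 = $3
  [6:0] imm=2 = 2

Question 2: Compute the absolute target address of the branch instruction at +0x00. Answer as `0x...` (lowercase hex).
0x0ffe

off 0x00: read 20 00 as big → 0x2000
  op=0x2000>>10=0x8 ⇒ bz (J)
  imm@[9:0]=0x0 ⇒ 0
  target = base 0x0ffc + off 0x00 + 2 + imm 0 = 0x0ffe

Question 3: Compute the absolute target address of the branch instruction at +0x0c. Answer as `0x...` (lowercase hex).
off 0x0c: read 23 f4 as big → 0x23f4
  top 6b → 0x8 → bz [J]
  imm: (w>>0)&0x3ff=0x3f4 (s10→-12) → -12
  target = base 0x0ffc + off 0x0c + 2 + imm -12 = 0x0ffe

0x0ffe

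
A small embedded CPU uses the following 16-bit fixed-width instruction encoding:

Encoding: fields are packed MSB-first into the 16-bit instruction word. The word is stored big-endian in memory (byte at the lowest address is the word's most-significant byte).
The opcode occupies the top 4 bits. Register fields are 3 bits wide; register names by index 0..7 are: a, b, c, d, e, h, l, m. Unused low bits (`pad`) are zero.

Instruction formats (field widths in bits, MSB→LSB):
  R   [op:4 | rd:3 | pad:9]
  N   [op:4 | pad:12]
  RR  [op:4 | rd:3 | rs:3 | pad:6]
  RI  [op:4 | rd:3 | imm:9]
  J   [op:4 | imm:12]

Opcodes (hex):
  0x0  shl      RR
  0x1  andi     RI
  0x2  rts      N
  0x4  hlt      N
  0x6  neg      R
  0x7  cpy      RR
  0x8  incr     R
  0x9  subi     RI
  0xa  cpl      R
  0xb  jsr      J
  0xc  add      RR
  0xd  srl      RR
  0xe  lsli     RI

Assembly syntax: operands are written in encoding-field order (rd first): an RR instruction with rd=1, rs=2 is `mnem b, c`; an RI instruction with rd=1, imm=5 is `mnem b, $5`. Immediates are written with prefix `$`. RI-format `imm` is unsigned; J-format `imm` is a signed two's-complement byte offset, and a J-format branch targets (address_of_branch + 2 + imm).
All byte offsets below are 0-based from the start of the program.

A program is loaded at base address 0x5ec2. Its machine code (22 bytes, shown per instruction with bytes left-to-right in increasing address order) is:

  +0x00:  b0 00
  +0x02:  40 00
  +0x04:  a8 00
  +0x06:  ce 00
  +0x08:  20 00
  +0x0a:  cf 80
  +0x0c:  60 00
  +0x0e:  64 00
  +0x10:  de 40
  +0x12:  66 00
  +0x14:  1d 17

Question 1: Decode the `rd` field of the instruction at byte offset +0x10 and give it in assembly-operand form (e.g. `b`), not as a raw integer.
[10] de 40 → 0xde40
  opcode bits[15:12]=0xd: srl/RR
  [11:9] rd=7 = m
  [8:6] rs=1 = b

m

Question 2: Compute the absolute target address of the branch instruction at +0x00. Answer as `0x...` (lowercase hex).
0x5ec4

off 0x00: read b0 00 as big → 0xb000
  opcode bits[15:12]=0xb: jsr/J
  [11:0] imm=0 = $0
  target = base 0x5ec2 + off 0x00 + 2 + imm 0 = 0x5ec4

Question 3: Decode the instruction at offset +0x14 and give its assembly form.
+0x14: 1d 17 ⇒ word 0x1d17 (big)
  op=0x1d17>>12=0x1 ⇒ andi (RI)
  rd@[11:9]=0x6 ⇒ l
  imm@[8:0]=0x117 ⇒ $279

andi l, $279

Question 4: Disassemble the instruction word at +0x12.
neg d

+0x12: 66 00 ⇒ word 0x6600 (big)
  op=0x6600>>12=0x6 ⇒ neg (R)
  rd: (w>>9)&0x7=0x3 → d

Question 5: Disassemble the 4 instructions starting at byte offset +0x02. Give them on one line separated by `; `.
+0x02: 40 00 ⇒ word 0x4000 (big)
  op=0x4000>>12=0x4 ⇒ hlt (N)
+0x04: a8 00 ⇒ word 0xa800 (big)
  op=0xa800>>12=0xa ⇒ cpl (R)
  [11:9] rd=4 = e
+0x06: ce 00 ⇒ word 0xce00 (big)
  op=0xce00>>12=0xc ⇒ add (RR)
  [11:9] rd=7 = m
  [8:6] rs=0 = a
+0x08: 20 00 ⇒ word 0x2000 (big)
  op=0x2000>>12=0x2 ⇒ rts (N)

hlt; cpl e; add m, a; rts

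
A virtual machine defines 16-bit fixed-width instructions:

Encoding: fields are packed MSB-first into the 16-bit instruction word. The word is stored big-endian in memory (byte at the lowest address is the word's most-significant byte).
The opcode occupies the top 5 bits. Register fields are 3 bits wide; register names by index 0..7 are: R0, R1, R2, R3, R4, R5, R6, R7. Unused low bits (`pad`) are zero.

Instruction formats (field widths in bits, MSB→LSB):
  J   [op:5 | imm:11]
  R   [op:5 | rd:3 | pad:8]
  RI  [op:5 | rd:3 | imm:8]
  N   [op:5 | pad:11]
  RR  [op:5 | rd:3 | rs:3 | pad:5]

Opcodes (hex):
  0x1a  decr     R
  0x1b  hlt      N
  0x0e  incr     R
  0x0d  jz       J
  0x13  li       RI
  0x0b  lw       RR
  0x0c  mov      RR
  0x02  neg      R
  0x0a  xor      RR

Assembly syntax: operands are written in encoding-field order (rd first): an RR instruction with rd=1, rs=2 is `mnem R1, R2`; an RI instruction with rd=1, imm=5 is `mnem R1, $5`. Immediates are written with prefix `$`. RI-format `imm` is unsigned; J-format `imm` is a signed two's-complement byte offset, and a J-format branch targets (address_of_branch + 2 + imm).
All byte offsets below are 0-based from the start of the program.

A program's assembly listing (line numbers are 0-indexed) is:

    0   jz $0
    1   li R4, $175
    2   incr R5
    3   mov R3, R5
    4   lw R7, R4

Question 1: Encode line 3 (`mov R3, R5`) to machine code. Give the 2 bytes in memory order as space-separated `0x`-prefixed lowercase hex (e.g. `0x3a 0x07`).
line 3 (mov): pack op=0xc:5|rd=3:3|rs=5:3|pad=0:5 = 0x63a0; big→ 63 a0

0x63 0xa0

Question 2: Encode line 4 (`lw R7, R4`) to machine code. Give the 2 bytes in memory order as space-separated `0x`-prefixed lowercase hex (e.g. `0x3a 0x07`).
0x5f 0x80

line 4 (lw): pack op=0xb:5|rd=7:3|rs=4:3|pad=0:5 = 0x5f80; big→ 5f 80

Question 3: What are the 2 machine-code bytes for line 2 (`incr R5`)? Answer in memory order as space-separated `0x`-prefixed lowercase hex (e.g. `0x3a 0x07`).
line 2 (incr): pack op=0xe:5|rd=5:3|pad=0:8 = 0x7500; big→ 75 00

0x75 0x00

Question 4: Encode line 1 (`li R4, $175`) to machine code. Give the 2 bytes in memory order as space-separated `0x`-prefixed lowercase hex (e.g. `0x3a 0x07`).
1. li fields op=0x13:5|rd=4:3|imm=175:8 → word 9cafh → 9c af

0x9c 0xaf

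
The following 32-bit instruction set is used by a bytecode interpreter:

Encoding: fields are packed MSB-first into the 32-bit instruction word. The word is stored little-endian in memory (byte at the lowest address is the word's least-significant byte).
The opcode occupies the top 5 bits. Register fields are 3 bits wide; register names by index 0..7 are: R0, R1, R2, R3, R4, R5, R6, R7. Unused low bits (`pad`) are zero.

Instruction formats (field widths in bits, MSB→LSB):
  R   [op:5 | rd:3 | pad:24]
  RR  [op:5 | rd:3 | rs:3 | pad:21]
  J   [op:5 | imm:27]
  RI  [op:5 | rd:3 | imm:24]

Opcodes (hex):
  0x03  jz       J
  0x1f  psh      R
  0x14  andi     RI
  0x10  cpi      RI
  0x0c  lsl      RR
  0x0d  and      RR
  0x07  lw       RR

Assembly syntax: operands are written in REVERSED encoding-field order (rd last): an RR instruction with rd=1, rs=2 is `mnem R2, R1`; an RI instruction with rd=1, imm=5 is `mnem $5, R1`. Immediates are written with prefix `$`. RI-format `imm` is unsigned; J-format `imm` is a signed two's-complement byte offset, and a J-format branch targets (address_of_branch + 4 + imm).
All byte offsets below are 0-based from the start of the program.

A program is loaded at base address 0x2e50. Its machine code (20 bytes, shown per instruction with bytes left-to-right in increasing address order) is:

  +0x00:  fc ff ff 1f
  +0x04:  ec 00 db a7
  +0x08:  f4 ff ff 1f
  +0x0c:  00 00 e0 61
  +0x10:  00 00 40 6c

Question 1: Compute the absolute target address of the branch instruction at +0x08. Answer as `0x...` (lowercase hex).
0x2e50

[08] f4 ff ff 1f → 0x1ffffff4
  top 5b → 0x3 → jz [J]
  imm: (w>>0)&0x7ffffff=0x7fffff4 (s27→-12) → $-12
  target = base 0x2e50 + off 0x08 + 4 + imm -12 = 0x2e50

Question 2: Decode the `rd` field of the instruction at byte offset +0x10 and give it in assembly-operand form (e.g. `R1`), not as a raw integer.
R4

+0x10: 00 00 40 6c ⇒ word 0x6c400000 (little)
  top 5b → 0xd → and [RR]
  rd: (w>>24)&0x7=0x4 → R4
  rs: (w>>21)&0x7=0x2 → R2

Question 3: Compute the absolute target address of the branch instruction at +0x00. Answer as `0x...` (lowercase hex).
0x2e50

@+00  little-endian(fc ff ff 1f) = 0x1ffffffc
  top 5b → 0x3 → jz [J]
  imm: (w>>0)&0x7ffffff=0x7fffffc (s27→-4) → $-4
  target = base 0x2e50 + off 0x00 + 4 + imm -4 = 0x2e50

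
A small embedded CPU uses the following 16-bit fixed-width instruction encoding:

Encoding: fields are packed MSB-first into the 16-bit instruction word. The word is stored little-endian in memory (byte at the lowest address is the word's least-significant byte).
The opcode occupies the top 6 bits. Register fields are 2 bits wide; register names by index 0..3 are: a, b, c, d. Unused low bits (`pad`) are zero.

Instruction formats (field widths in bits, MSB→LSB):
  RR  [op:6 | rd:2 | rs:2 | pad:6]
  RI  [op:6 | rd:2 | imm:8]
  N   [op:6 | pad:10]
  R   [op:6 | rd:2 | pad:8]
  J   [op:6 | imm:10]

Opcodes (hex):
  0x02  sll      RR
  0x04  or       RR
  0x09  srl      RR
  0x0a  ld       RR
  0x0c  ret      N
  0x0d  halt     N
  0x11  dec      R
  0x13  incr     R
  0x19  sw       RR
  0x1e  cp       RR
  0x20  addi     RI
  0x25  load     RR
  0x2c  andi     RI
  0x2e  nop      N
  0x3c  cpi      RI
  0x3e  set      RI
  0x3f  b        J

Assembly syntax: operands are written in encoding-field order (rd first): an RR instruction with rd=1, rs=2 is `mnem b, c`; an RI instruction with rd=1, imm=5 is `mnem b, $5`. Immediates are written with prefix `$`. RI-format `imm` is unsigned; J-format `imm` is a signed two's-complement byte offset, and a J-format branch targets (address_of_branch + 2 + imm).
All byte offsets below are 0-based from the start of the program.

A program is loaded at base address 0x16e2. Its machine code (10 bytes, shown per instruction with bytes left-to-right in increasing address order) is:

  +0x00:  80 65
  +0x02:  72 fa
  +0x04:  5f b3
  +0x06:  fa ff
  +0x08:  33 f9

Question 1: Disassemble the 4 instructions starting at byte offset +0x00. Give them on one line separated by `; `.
@+00  little-endian(80 65) = 0x6580
  op=0x6580>>10=0x19 ⇒ sw (RR)
  rd: (w>>8)&0x3=0x1 → b
  rs: (w>>6)&0x3=0x2 → c
@+02  little-endian(72 fa) = 0xfa72
  op=0xfa72>>10=0x3e ⇒ set (RI)
  rd: (w>>8)&0x3=0x2 → c
  imm: (w>>0)&0xff=0x72 → $114
@+04  little-endian(5f b3) = 0xb35f
  op=0xb35f>>10=0x2c ⇒ andi (RI)
  rd: (w>>8)&0x3=0x3 → d
  imm: (w>>0)&0xff=0x5f → $95
@+06  little-endian(fa ff) = 0xfffa
  op=0xfffa>>10=0x3f ⇒ b (J)
  imm: (w>>0)&0x3ff=0x3fa (s10→-6) → $-6

sw b, c; set c, $114; andi d, $95; b $-6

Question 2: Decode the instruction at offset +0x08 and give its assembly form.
@+08  little-endian(33 f9) = 0xf933
  op=0xf933>>10=0x3e ⇒ set (RI)
  rd@[9:8]=0x1 ⇒ b
  imm@[7:0]=0x33 ⇒ $51

set b, $51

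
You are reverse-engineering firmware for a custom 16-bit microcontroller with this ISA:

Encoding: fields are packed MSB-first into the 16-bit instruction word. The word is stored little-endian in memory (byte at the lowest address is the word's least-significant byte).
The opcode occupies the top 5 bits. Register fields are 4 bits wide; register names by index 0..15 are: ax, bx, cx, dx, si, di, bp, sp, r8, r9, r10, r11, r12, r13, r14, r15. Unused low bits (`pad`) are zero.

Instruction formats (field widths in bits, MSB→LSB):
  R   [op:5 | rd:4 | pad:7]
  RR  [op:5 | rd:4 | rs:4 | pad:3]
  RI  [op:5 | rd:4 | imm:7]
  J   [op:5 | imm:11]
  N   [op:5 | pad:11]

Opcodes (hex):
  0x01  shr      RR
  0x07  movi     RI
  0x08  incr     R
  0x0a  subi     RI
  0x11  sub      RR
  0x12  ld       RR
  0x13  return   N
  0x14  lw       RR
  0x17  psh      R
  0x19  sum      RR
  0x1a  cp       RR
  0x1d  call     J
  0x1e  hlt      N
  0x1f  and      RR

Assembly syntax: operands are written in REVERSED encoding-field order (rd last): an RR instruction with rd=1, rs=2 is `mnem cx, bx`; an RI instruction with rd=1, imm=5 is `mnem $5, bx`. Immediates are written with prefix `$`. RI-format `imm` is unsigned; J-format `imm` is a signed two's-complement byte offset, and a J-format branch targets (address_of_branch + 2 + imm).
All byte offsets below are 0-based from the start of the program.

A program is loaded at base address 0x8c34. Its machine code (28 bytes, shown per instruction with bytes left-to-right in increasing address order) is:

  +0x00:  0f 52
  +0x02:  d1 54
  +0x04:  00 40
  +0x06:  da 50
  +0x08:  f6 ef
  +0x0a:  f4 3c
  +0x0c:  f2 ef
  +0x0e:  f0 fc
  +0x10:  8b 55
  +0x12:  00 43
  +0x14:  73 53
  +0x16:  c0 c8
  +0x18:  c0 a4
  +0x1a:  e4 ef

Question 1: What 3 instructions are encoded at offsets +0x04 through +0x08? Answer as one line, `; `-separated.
[04] 00 40 → 0x4000
  opcode bits[15:11]=0x8: incr/R
  [10:7] rd=0 = ax
[06] da 50 → 0x50da
  opcode bits[15:11]=0xa: subi/RI
  [10:7] rd=1 = bx
  [6:0] imm=90 = $90
[08] f6 ef → 0xeff6
  opcode bits[15:11]=0x1d: call/J
  [10:0] imm=2038 (s11→-10) = $-10

incr ax; subi $90, bx; call $-10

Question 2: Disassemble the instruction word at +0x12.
@+12  little-endian(00 43) = 0x4300
  op=0x4300>>11=0x8 ⇒ incr (R)
  rd@[10:7]=0x6 ⇒ bp

incr bp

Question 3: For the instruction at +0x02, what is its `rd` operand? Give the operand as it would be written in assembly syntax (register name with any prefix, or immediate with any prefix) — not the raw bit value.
r9

+0x02: d1 54 ⇒ word 0x54d1 (little)
  opcode bits[15:11]=0xa: subi/RI
  rd@[10:7]=0x9 ⇒ r9
  imm@[6:0]=0x51 ⇒ $81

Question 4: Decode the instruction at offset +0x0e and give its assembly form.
+0x0e: f0 fc ⇒ word 0xfcf0 (little)
  opcode bits[15:11]=0x1f: and/RR
  rd: (w>>7)&0xf=0x9 → r9
  rs: (w>>3)&0xf=0xe → r14

and r14, r9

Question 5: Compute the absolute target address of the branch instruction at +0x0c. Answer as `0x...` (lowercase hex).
@+0c  little-endian(f2 ef) = 0xeff2
  opcode bits[15:11]=0x1d: call/J
  imm@[10:0]=0x7f2 (s11→-14) ⇒ $-14
  target = base 0x8c34 + off 0x0c + 2 + imm -14 = 0x8c34

0x8c34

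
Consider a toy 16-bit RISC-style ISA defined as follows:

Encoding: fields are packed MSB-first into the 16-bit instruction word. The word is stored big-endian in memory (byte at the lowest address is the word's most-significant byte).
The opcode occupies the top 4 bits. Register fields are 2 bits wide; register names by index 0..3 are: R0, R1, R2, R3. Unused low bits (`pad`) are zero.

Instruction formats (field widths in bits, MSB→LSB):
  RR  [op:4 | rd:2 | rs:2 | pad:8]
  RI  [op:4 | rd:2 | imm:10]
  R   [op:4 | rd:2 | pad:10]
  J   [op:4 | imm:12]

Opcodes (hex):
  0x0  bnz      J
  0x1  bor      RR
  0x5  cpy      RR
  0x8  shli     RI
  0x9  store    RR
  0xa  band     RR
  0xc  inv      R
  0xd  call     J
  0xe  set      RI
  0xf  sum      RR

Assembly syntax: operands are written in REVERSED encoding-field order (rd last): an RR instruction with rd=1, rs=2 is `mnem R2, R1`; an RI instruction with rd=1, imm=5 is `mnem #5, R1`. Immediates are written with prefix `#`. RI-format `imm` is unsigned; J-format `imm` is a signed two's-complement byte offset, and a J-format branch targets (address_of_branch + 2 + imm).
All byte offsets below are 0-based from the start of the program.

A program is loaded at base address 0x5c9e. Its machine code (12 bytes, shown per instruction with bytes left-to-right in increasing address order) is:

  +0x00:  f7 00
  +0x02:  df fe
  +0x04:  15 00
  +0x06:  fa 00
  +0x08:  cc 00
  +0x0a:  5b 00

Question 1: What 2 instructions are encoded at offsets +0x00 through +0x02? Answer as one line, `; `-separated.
@+00  big-endian(f7 00) = 0xf700
  opcode bits[15:12]=0xf: sum/RR
  rd@[11:10]=0x1 ⇒ R1
  rs@[9:8]=0x3 ⇒ R3
@+02  big-endian(df fe) = 0xdffe
  opcode bits[15:12]=0xd: call/J
  imm@[11:0]=0xffe (s12→-2) ⇒ #-2

sum R3, R1; call #-2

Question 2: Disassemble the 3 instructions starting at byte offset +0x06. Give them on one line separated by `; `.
[06] fa 00 → 0xfa00
  opcode bits[15:12]=0xf: sum/RR
  [11:10] rd=2 = R2
  [9:8] rs=2 = R2
[08] cc 00 → 0xcc00
  opcode bits[15:12]=0xc: inv/R
  [11:10] rd=3 = R3
[0a] 5b 00 → 0x5b00
  opcode bits[15:12]=0x5: cpy/RR
  [11:10] rd=2 = R2
  [9:8] rs=3 = R3

sum R2, R2; inv R3; cpy R3, R2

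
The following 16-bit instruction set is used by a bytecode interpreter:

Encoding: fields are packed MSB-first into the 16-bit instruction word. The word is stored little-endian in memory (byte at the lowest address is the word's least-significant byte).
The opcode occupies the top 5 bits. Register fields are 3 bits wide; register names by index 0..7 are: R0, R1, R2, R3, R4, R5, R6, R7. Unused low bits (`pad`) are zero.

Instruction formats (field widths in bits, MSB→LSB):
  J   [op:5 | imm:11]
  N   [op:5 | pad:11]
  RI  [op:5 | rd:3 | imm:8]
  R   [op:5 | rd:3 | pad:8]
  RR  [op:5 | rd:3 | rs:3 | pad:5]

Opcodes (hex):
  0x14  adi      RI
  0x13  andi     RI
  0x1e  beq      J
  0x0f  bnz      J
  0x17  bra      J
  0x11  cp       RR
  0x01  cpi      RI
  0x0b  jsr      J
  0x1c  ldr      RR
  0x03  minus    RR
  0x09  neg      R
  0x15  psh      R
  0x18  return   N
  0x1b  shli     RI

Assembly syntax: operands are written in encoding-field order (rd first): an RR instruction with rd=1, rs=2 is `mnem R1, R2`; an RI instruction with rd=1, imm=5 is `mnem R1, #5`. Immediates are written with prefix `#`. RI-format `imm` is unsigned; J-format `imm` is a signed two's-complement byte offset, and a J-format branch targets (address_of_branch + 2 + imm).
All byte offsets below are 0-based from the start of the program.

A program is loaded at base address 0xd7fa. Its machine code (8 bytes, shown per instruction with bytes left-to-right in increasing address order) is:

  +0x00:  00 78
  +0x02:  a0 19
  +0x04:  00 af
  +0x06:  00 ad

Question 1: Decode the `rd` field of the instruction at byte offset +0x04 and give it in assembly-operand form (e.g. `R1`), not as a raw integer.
off 0x04: read 00 af as little → 0xaf00
  top 5b → 0x15 → psh [R]
  rd: (w>>8)&0x7=0x7 → R7

R7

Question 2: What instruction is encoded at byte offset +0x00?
+0x00: 00 78 ⇒ word 0x7800 (little)
  opcode bits[15:11]=0xf: bnz/J
  [10:0] imm=0 = #0

bnz #0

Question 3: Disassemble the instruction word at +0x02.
@+02  little-endian(a0 19) = 0x19a0
  opcode bits[15:11]=0x3: minus/RR
  rd: (w>>8)&0x7=0x1 → R1
  rs: (w>>5)&0x7=0x5 → R5

minus R1, R5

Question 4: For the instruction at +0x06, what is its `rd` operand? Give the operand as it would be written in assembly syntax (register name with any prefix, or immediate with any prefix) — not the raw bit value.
+0x06: 00 ad ⇒ word 0xad00 (little)
  op=0xad00>>11=0x15 ⇒ psh (R)
  [10:8] rd=5 = R5

R5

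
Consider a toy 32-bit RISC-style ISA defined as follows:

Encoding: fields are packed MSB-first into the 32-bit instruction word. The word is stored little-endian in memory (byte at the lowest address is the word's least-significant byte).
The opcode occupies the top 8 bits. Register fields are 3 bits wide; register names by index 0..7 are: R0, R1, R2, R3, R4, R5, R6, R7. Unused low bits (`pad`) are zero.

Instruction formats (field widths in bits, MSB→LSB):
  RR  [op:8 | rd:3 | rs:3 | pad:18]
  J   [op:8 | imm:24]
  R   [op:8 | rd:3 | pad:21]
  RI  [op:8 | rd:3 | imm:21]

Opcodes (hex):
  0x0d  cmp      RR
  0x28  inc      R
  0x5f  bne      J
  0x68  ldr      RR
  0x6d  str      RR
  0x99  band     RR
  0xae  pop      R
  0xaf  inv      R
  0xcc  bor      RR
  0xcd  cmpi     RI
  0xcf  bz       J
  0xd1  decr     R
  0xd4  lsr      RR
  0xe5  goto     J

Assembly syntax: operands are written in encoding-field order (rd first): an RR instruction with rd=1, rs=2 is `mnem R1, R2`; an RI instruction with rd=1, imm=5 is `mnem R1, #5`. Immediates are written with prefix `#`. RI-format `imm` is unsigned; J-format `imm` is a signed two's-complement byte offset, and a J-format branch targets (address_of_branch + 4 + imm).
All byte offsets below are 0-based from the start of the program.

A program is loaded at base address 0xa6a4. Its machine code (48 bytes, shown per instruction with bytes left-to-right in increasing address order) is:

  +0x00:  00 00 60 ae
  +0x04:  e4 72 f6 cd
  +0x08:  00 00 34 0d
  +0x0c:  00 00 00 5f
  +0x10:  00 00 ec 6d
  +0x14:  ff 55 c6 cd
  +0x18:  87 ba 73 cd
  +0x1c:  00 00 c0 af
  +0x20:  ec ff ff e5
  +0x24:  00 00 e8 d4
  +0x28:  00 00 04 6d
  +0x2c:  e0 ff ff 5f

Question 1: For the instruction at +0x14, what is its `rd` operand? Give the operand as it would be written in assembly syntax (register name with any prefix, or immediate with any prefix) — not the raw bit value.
R6

+0x14: ff 55 c6 cd ⇒ word 0xcdc655ff (little)
  opcode bits[31:24]=0xcd: cmpi/RI
  [23:21] rd=6 = R6
  [20:0] imm=415231 = #415231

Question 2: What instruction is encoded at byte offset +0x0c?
[0c] 00 00 00 5f → 0x5f000000
  op=0x5f000000>>24=0x5f ⇒ bne (J)
  imm@[23:0]=0x0 ⇒ #0

bne #0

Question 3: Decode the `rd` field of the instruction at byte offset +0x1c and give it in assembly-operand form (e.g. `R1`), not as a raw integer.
@+1c  little-endian(00 00 c0 af) = 0xafc00000
  top 8b → 0xaf → inv [R]
  rd@[23:21]=0x6 ⇒ R6

R6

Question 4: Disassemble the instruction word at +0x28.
@+28  little-endian(00 00 04 6d) = 0x6d040000
  opcode bits[31:24]=0x6d: str/RR
  [23:21] rd=0 = R0
  [20:18] rs=1 = R1

str R0, R1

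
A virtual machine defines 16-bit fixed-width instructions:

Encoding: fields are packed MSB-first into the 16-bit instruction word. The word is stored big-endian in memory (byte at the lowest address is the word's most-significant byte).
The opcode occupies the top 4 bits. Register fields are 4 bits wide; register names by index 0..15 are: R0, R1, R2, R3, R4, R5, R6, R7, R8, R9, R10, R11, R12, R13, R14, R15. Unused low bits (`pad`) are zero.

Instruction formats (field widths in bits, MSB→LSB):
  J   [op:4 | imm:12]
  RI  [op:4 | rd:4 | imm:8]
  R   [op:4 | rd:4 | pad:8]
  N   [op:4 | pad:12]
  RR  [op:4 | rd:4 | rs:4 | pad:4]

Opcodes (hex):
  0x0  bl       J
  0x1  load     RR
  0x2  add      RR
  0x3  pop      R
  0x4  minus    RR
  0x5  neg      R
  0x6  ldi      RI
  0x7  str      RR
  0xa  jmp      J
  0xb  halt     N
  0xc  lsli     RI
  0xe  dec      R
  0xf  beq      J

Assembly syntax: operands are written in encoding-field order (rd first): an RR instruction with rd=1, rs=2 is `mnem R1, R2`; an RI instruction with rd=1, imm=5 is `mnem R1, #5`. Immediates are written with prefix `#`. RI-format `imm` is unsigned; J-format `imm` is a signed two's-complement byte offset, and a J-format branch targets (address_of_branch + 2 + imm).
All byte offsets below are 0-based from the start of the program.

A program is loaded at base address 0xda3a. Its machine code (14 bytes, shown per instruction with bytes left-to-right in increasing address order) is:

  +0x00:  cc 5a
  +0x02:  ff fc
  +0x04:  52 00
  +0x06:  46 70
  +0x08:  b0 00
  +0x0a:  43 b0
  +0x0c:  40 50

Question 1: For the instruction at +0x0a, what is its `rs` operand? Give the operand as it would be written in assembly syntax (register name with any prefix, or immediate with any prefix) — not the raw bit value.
@+0a  big-endian(43 b0) = 0x43b0
  op=0x43b0>>12=0x4 ⇒ minus (RR)
  rd@[11:8]=0x3 ⇒ R3
  rs@[7:4]=0xb ⇒ R11

R11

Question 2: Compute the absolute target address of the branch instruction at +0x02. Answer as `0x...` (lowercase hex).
[02] ff fc → 0xfffc
  opcode bits[15:12]=0xf: beq/J
  imm: (w>>0)&0xfff=0xffc (s12→-4) → #-4
  target = base 0xda3a + off 0x02 + 2 + imm -4 = 0xda3a

0xda3a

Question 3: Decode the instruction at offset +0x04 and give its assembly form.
neg R2

@+04  big-endian(52 00) = 0x5200
  opcode bits[15:12]=0x5: neg/R
  rd@[11:8]=0x2 ⇒ R2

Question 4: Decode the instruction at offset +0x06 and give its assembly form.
minus R6, R7

+0x06: 46 70 ⇒ word 0x4670 (big)
  top 4b → 0x4 → minus [RR]
  rd: (w>>8)&0xf=0x6 → R6
  rs: (w>>4)&0xf=0x7 → R7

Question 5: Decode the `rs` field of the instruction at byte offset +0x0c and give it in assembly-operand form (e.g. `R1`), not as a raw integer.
[0c] 40 50 → 0x4050
  opcode bits[15:12]=0x4: minus/RR
  [11:8] rd=0 = R0
  [7:4] rs=5 = R5

R5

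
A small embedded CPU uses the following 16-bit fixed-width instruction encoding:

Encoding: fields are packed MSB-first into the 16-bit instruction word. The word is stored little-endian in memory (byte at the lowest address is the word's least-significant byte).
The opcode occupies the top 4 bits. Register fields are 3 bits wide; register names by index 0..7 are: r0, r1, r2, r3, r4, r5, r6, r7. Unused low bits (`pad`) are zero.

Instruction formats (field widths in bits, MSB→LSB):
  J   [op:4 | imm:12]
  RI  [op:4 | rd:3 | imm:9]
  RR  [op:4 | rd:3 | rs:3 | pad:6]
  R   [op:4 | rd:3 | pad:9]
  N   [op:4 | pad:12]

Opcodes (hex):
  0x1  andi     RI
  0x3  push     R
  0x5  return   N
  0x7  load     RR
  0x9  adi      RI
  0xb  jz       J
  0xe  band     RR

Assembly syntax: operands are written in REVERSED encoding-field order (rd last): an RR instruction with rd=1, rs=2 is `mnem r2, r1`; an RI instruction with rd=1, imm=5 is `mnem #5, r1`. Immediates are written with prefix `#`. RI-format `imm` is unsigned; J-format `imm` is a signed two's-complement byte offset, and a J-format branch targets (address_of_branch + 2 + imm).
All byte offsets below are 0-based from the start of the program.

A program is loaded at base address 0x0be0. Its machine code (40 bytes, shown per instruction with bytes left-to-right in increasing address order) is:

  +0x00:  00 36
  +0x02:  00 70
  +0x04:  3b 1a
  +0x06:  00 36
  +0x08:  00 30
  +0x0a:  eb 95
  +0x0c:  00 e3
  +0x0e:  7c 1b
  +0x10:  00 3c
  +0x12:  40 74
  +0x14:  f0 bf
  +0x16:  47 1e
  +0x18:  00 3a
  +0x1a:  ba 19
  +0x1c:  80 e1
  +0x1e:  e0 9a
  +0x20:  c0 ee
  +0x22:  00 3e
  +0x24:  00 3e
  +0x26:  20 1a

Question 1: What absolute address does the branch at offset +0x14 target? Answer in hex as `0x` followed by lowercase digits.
0x0be6

[14] f0 bf → 0xbff0
  opcode bits[15:12]=0xb: jz/J
  imm@[11:0]=0xff0 (s12→-16) ⇒ #-16
  target = base 0x0be0 + off 0x14 + 2 + imm -16 = 0x0be6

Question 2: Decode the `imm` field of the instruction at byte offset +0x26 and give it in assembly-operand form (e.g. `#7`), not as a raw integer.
[26] 20 1a → 0x1a20
  op=0x1a20>>12=0x1 ⇒ andi (RI)
  [11:9] rd=5 = r5
  [8:0] imm=32 = #32

#32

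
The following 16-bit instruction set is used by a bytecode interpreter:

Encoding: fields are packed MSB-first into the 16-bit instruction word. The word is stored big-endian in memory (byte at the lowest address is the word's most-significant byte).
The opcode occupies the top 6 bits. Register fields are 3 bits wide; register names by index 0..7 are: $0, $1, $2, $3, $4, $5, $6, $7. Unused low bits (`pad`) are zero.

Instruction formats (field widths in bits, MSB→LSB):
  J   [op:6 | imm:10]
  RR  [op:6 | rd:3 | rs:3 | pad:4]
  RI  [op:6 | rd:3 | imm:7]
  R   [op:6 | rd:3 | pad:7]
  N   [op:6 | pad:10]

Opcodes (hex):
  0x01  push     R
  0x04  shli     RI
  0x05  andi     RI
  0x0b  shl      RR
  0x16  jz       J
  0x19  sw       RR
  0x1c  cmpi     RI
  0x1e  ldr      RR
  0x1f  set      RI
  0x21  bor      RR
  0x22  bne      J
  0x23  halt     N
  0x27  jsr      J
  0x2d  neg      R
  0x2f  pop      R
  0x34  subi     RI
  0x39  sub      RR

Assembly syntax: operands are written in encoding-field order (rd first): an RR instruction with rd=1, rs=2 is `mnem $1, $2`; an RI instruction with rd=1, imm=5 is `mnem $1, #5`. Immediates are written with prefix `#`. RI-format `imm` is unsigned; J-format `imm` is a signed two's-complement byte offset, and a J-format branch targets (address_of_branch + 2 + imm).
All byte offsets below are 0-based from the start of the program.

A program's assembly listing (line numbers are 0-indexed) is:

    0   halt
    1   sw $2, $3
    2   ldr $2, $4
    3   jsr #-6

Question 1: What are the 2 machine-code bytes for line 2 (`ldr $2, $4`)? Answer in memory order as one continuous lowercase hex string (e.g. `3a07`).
7940

line 2 (ldr): pack op=0x1e:6|rd=2:3|rs=4:3|pad=0:4 = 0x7940; big→ 79 40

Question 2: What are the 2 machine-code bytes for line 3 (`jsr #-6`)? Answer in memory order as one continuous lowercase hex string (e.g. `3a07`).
3. jsr fields op=0x27:6|imm=-6:10 → word 9ffah → 9f fa

9ffa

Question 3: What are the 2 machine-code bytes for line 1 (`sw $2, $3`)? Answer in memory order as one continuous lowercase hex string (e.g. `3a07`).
6530

line 1 (sw): pack op=0x19:6|rd=2:3|rs=3:3|pad=0:4 = 0x6530; big→ 65 30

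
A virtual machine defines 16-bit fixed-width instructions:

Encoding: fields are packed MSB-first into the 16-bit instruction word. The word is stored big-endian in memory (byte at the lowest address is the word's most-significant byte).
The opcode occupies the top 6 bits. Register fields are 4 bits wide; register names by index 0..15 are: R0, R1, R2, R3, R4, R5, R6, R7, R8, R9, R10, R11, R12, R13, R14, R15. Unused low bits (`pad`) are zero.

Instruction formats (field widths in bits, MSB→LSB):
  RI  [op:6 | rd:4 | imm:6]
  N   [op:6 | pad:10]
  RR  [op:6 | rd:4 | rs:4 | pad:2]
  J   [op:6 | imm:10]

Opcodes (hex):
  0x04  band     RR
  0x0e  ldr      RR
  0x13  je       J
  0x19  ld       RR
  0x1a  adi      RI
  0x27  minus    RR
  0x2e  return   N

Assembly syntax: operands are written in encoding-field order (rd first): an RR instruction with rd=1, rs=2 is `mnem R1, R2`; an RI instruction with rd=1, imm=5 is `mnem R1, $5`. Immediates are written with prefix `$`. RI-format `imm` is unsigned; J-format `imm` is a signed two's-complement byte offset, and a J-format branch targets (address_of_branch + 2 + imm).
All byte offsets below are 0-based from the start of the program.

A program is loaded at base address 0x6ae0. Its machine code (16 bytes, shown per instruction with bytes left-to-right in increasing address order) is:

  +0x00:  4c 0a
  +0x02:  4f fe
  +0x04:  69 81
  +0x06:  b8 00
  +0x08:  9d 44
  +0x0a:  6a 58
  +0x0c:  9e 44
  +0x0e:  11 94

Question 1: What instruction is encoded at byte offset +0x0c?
+0x0c: 9e 44 ⇒ word 0x9e44 (big)
  top 6b → 0x27 → minus [RR]
  [9:6] rd=9 = R9
  [5:2] rs=1 = R1

minus R9, R1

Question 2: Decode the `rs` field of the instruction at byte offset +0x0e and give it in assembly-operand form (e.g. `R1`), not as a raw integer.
+0x0e: 11 94 ⇒ word 0x1194 (big)
  op=0x1194>>10=0x4 ⇒ band (RR)
  [9:6] rd=6 = R6
  [5:2] rs=5 = R5

R5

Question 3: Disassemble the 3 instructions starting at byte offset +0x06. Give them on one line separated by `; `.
return; minus R5, R1; adi R9, $24

+0x06: b8 00 ⇒ word 0xb800 (big)
  op=0xb800>>10=0x2e ⇒ return (N)
+0x08: 9d 44 ⇒ word 0x9d44 (big)
  op=0x9d44>>10=0x27 ⇒ minus (RR)
  rd@[9:6]=0x5 ⇒ R5
  rs@[5:2]=0x1 ⇒ R1
+0x0a: 6a 58 ⇒ word 0x6a58 (big)
  op=0x6a58>>10=0x1a ⇒ adi (RI)
  rd@[9:6]=0x9 ⇒ R9
  imm@[5:0]=0x18 ⇒ $24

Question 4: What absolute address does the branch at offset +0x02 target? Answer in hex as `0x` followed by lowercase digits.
0x6ae2

off 0x02: read 4f fe as big → 0x4ffe
  opcode bits[15:10]=0x13: je/J
  imm: (w>>0)&0x3ff=0x3fe (s10→-2) → $-2
  target = base 0x6ae0 + off 0x02 + 2 + imm -2 = 0x6ae2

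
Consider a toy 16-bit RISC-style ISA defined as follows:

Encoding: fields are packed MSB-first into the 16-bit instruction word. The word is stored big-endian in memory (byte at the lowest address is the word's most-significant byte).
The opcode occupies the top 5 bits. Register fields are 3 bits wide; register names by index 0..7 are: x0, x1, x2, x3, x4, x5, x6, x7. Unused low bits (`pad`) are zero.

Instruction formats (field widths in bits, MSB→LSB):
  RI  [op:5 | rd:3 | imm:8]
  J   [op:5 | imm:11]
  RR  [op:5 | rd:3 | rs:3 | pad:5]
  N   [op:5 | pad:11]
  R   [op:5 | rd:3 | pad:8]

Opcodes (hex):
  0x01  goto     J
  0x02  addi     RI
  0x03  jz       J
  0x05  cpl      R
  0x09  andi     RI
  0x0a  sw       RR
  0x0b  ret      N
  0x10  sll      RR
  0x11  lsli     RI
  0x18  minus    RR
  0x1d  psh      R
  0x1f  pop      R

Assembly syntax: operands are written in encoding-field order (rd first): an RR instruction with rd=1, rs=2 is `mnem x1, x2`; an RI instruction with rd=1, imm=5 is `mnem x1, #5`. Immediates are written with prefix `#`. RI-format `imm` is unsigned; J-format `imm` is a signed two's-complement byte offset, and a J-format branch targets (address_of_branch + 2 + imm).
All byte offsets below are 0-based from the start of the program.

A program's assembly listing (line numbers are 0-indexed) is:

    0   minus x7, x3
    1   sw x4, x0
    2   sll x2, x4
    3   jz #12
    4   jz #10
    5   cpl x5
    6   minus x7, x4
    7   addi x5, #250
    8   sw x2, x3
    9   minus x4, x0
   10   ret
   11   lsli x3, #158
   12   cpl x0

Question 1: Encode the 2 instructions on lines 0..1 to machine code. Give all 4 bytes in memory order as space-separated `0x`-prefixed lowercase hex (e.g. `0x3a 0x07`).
0. minus fields op=0x18:5|rd=7:3|rs=3:3|pad=0:5 → word c760h → c7 60
1. sw fields op=0xa:5|rd=4:3|rs=0:3|pad=0:5 → word 5400h → 54 00

0xc7 0x60 0x54 0x00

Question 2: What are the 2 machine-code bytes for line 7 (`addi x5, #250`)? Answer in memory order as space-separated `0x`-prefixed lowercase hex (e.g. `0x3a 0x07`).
line 7 (addi): pack op=0x2:5|rd=5:3|imm=250:8 = 0x15fa; big→ 15 fa

0x15 0xfa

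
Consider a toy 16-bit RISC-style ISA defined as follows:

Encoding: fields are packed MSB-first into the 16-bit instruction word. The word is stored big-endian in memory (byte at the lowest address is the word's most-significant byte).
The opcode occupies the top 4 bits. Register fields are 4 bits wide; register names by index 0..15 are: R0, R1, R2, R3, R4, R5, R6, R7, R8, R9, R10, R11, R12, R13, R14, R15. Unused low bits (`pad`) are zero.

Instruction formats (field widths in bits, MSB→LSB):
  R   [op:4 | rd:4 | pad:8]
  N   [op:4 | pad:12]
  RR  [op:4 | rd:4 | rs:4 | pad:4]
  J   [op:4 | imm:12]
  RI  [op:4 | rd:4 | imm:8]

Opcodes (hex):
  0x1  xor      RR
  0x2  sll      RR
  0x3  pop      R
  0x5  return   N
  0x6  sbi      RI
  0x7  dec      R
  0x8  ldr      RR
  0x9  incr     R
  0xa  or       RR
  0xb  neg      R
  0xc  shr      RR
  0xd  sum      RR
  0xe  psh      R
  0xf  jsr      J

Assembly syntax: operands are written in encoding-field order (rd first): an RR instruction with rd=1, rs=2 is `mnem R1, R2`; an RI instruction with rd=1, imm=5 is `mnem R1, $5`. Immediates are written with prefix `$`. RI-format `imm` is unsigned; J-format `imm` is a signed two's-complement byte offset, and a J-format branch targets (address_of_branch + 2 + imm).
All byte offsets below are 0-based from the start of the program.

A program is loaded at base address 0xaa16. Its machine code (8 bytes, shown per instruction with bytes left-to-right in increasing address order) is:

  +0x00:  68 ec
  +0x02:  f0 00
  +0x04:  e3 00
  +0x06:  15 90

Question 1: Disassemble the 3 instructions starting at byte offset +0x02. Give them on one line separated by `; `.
+0x02: f0 00 ⇒ word 0xf000 (big)
  opcode bits[15:12]=0xf: jsr/J
  imm: (w>>0)&0xfff=0x0 → $0
+0x04: e3 00 ⇒ word 0xe300 (big)
  opcode bits[15:12]=0xe: psh/R
  rd: (w>>8)&0xf=0x3 → R3
+0x06: 15 90 ⇒ word 0x1590 (big)
  opcode bits[15:12]=0x1: xor/RR
  rd: (w>>8)&0xf=0x5 → R5
  rs: (w>>4)&0xf=0x9 → R9

jsr $0; psh R3; xor R5, R9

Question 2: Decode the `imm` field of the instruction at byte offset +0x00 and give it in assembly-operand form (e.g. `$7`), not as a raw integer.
$236

[00] 68 ec → 0x68ec
  op=0x68ec>>12=0x6 ⇒ sbi (RI)
  rd@[11:8]=0x8 ⇒ R8
  imm@[7:0]=0xec ⇒ $236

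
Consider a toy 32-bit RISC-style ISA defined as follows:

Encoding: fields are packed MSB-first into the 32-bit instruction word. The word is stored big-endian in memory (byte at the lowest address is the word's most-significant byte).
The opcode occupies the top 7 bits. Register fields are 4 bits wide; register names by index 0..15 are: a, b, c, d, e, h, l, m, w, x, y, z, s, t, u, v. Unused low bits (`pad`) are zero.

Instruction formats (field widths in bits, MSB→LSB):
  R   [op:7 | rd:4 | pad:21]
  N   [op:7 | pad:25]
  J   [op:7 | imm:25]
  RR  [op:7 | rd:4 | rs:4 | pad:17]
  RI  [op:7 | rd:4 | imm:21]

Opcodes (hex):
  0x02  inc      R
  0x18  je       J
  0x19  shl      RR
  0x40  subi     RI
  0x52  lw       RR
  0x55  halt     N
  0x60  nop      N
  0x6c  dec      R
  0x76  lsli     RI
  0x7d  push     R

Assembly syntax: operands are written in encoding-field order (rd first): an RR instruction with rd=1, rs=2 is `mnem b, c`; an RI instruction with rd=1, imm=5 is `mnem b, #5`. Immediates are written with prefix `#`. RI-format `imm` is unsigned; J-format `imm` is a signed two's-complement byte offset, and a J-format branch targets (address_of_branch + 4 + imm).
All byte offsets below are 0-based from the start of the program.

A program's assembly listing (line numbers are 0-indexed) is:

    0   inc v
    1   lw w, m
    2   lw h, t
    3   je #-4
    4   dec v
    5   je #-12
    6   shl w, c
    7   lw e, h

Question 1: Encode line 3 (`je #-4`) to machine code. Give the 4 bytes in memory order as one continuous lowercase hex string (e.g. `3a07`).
3. je fields op=0x18:7|imm=-4:25 → word 31fffffch → 31 ff ff fc

31fffffc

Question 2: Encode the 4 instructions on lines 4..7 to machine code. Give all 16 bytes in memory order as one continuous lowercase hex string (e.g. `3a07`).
d9e0000031fffff433040000a48a0000

L4: dec op=0x6c:7|rd=15:4|pad=0:21 ⇒ 0xd9e00000 ⇒ big d9 e0 00 00
L5: je op=0x18:7|imm=-12:25 ⇒ 0x31fffff4 ⇒ big 31 ff ff f4
L6: shl op=0x19:7|rd=8:4|rs=2:4|pad=0:17 ⇒ 0x33040000 ⇒ big 33 04 00 00
L7: lw op=0x52:7|rd=4:4|rs=5:4|pad=0:17 ⇒ 0xa48a0000 ⇒ big a4 8a 00 00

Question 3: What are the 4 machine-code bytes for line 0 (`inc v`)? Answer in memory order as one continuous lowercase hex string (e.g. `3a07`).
05e00000

L0: inc op=0x2:7|rd=15:4|pad=0:21 ⇒ 0x05e00000 ⇒ big 05 e0 00 00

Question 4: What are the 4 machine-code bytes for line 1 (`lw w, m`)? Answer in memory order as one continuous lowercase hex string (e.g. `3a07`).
L1: lw op=0x52:7|rd=8:4|rs=7:4|pad=0:17 ⇒ 0xa50e0000 ⇒ big a5 0e 00 00

a50e0000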